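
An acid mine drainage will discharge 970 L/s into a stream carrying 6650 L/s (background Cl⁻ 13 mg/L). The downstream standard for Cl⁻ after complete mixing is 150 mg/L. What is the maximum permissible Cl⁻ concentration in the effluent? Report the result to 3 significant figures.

At the limit, (Qr·Cr + Qe·Cₑ)/(Qr + Qe) = 150:
Cₑ = (7620·150 − 6650·13.00) / 970.0 = 1089 mg/L.

1090 mg/L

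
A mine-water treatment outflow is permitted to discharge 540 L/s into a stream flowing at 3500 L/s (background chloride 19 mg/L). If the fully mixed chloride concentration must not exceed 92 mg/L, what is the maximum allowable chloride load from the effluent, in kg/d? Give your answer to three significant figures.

Mass balance at the limit: 3500·19.00 + 540.0·Cₑ = 4040·92 → Cₑ = 565.1 mg/L.
540.0 L/s = 0.5400 m³/s. Load = 0.5400 m³/s × 565.1 g/m³ × 86 400 s/d = 26370 kg/d.

26400 kg/d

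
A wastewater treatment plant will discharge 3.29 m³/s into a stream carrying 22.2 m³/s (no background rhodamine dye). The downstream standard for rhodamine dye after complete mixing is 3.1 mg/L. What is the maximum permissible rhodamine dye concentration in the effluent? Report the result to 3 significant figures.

At the limit, (Qr·Cr + Qe·Cₑ)/(Qr + Qe) = 3.1:
Cₑ = (25.49·3.1 − 22.20·0) / 3.290 = 24.02 mg/L.

24.0 mg/L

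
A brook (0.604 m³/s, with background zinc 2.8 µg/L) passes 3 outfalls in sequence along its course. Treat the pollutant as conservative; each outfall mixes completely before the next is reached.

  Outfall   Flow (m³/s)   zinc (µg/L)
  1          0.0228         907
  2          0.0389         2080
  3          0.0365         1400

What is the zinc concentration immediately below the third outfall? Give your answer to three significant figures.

Below outfall 1: Q → 0.6268 m³/s, C = (0.6040·2.800 + 0.02280·907.0)/0.6268 = 35.69 µg/L.
Below outfall 2: Q → 0.6657 m³/s, C = (0.6268·35.69 + 0.03890·2080)/0.6657 = 155.1 µg/L.
Below outfall 3: Q → 0.7022 m³/s, C = (0.6657·155.1 + 0.03650·1400)/0.7022 = 219.9 µg/L.

220 µg/L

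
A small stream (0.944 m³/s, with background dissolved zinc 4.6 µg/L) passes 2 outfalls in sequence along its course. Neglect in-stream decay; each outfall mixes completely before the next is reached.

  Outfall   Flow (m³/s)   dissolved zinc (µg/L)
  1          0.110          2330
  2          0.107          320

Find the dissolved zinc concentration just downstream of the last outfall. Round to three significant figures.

After outfall 1: Q = 0.9440 + 0.1100 = 1.054 m³/s; C = (0.9440·4.600 + 0.1100·2330)/1.054 = 247.3 µg/L.
After outfall 2: Q = 1.054 + 0.1070 = 1.161 m³/s; C = (1.054·247.3 + 0.1070·320.0)/1.161 = 254.0 µg/L.

254 µg/L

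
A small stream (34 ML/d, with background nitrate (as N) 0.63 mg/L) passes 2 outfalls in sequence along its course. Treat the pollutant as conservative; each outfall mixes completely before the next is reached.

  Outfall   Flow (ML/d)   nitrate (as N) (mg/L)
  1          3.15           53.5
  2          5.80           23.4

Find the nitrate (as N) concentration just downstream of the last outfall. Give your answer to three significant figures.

7.58 mg/L

After outfall 1: Q = 34.00 + 3.150 = 37.15 ML/d; C = (34.00·0.6300 + 3.150·53.50)/37.15 = 5.113 mg/L.
After outfall 2: Q = 37.15 + 5.800 = 42.95 ML/d; C = (37.15·5.113 + 5.800·23.40)/42.95 = 7.582 mg/L.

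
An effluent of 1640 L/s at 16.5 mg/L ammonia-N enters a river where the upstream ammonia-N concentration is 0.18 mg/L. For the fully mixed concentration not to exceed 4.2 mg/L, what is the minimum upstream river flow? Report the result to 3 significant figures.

Set C_mix = 4.2: (Q·0.1800 + 1640·16.50) / (Q + 1640) = 4.2
→ Q = 1640·(16.50 − 4.2)/(4.2 − 0.1800) = 5018 L/s.

5020 L/s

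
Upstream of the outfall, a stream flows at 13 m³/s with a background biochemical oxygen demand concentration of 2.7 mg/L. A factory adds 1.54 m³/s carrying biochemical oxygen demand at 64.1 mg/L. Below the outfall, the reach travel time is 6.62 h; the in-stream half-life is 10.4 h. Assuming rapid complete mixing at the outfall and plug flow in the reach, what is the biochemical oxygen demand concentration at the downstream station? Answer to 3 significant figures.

Flow-weighted average: C = (13.00·2.700 + 1.540·64.10) / 14.54 = 133.8/14.54 = 9.203 mg/L.
Half-life 10.4 h → k = ln 2 / 10.4 = 0.06665 h⁻¹ = 1.600 d⁻¹.
Applying C = C₀e^(−kt): 9.203 × 0.6433 = 5.920 mg/L.

5.92 mg/L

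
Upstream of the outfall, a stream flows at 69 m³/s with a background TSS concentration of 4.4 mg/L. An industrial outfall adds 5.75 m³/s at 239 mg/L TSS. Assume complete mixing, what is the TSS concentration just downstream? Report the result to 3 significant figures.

Flow-weighted average: C = (69.00·4.400 + 5.750·239.0) / 74.75 = 1678/74.75 = 22.45 mg/L.

22.4 mg/L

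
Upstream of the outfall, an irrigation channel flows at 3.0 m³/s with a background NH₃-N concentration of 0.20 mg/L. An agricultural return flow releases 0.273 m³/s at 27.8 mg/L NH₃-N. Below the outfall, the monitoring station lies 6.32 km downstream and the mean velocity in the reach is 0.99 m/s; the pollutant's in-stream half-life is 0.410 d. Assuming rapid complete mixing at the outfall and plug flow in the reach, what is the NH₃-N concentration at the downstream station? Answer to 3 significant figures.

Conservation of mass: C = (3.000·0.2000 + 0.2730·27.80) / 3.273 = 8.189/3.273 = 2.502 mg/L.
Travel time t = 6.32·1000 / 0.99 = 6384 s = 1.773 h.
Half-life 0.410 d → k = ln 2 / 0.410 = 1.691 d⁻¹.
After decay, C = 2.502 × e^(−kt) = 2.502 × 0.8826 = 2.208 mg/L.

2.21 mg/L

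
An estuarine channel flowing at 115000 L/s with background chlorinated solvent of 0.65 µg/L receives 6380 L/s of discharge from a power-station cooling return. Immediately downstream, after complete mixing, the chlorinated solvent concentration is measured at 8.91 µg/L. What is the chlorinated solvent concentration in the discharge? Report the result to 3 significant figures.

158 µg/L

Mass balance: 115000·0.6500 + 6380·Cₑ = 121400·8.910
→ Cₑ = (121400·8.910 − 115000·0.6500) / 6380 = 157.8 µg/L.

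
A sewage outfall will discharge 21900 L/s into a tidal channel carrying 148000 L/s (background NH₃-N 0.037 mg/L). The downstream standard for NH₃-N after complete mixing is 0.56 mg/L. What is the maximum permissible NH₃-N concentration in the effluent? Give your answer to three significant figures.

4.09 mg/L

At the limit, (Qr·Cr + Qe·Cₑ)/(Qr + Qe) = 0.56:
Cₑ = (169900·0.56 − 148000·0.03700) / 21900 = 4.094 mg/L.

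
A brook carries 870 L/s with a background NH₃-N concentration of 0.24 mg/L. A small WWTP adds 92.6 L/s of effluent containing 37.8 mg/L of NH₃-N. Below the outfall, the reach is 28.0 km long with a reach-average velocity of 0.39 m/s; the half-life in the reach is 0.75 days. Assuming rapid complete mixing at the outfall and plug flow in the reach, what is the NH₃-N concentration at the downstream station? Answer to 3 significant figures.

Mass balance: C = (870.0·0.2400 + 92.60·37.80) / 962.6 = 3709/962.6 = 3.853 mg/L.
Travel time t = 28.0·1000 / 0.39 = 71790 s = 19.94 h.
Half-life 0.75 d → k = ln 2 / 0.75 = 0.9242 d⁻¹.
First-order decay: C = 3.853·exp(−k·t) = 3.853·0.4640 = 1.788 mg/L.

1.79 mg/L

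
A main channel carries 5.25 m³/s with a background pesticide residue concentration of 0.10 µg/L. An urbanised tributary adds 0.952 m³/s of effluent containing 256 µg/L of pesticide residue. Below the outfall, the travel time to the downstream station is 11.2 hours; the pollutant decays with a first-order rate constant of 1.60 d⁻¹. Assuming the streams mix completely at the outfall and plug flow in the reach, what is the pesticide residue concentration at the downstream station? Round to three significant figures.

18.7 µg/L

Flow-weighted average: C = (5.250·0.1000 + 0.9520·256.0) / 6.202 = 244.2/6.202 = 39.38 µg/L.
First-order decay: C = 39.38·exp(−k·t) = 39.38·0.4739 = 18.66 µg/L.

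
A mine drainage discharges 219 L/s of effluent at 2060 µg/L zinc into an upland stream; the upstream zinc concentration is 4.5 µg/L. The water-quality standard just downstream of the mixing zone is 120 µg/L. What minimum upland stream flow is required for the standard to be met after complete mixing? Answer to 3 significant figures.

Set C_mix = 120: (Q·4.500 + 219.0·2060) / (Q + 219.0) = 120
→ Q = 219.0·(2060 − 120)/(120 − 4.500) = 3678 L/s.

3680 L/s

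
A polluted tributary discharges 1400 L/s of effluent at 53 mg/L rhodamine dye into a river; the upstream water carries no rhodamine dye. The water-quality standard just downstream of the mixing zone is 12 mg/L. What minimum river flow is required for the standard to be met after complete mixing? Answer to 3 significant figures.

4780 L/s

Set C_mix = 12: (Q·0 + 1400·53.00) / (Q + 1400) = 12
→ Q = 1400·(53.00 − 12)/(12 − 0) = 4783 L/s.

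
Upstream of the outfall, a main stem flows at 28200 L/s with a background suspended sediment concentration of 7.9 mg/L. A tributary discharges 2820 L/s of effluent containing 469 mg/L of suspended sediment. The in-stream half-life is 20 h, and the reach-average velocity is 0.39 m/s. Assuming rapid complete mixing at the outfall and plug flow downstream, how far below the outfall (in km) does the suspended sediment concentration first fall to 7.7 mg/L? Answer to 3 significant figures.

Flow-weighted average: C = (28200·7.900 + 2820·469.0) / 31020 = 1545000/31020 = 49.82 mg/L.
Half-life 20 h → k = ln 2 / 20 = 0.03466 h⁻¹ = 0.8318 d⁻¹.
Set 49.82·exp(−k·t) = 7.7 → t = ln(49.82/7.7)/k = 193900 s = 53.87 h.
Distance = v·t = 0.39·193900 = 75640 m = 75.64 km.

75.6 km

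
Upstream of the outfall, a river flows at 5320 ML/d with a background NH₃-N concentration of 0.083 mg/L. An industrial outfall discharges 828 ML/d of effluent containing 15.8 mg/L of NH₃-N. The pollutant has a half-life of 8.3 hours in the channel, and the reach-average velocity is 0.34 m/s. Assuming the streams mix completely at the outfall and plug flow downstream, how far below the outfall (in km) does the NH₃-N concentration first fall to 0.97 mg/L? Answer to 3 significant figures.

12.0 km

Flow-weighted average: C = (5320·0.08300 + 828.0·15.80) / 6148 = 13520/6148 = 2.200 mg/L.
Half-life 8.3 h → k = ln 2 / 8.3 = 0.08351 h⁻¹ = 2.004 d⁻¹.
Set 2.200·exp(−k·t) = 0.97 → t = ln(2.200/0.97)/k = 35300 s = 9.805 h.
Distance = v·t = 0.34·35300 = 12000 m = 12.00 km.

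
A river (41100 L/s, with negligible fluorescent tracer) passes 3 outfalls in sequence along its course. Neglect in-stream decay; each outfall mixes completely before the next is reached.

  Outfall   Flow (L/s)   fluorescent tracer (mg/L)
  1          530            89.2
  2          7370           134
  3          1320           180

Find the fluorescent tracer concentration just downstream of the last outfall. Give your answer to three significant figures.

25.3 mg/L

After outfall 1: Q = 41100 + 530.0 = 41630 L/s; C = (41100·0 + 530.0·89.20)/41630 = 1.136 mg/L.
After outfall 2: Q = 41630 + 7370 = 49000 L/s; C = (41630·1.136 + 7370·134.0)/49000 = 21.12 mg/L.
After outfall 3: Q = 49000 + 1320 = 50320 L/s; C = (49000·21.12 + 1320·180.0)/50320 = 25.29 mg/L.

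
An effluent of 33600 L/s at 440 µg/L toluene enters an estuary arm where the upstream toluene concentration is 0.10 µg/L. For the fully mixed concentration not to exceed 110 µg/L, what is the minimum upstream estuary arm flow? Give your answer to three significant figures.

101000 L/s

Set C_mix = 110: (Q·0.1000 + 33600·440.0) / (Q + 33600) = 110
→ Q = 33600·(440.0 − 110)/(110 − 0.1000) = 100900 L/s.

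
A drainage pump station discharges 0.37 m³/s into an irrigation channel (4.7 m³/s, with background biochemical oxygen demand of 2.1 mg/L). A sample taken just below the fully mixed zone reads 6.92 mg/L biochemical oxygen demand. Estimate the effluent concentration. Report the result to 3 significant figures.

68.1 mg/L

Mass balance: 4.700·2.100 + 0.3700·Cₑ = 5.070·6.920
→ Cₑ = (5.070·6.920 − 4.700·2.100) / 0.3700 = 68.15 mg/L.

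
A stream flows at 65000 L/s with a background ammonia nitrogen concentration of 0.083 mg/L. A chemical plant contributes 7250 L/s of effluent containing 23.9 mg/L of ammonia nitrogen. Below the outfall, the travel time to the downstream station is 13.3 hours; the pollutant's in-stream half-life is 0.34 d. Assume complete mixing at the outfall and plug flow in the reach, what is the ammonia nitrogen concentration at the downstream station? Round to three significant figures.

Flow-weighted average: C = (65000·0.08300 + 7250·23.90) / 72250 = 178700/72250 = 2.473 mg/L.
Half-life 0.34 d → k = ln 2 / 0.34 = 2.039 d⁻¹.
Applying C = C₀e^(−kt): 2.473 × 0.3231 = 0.7990 mg/L.

0.799 mg/L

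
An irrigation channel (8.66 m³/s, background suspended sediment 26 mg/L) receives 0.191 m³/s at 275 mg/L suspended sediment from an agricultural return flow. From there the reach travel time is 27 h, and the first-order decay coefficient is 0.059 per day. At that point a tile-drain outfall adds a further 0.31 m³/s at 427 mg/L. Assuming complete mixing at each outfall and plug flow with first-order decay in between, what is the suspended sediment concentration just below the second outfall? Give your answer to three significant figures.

42.8 mg/L

After mixing, C = (8.660·26.00 + 0.1910·275.0) / 8.851 = 277.7/8.851 = 31.37 mg/L; combined flow 8.851 m³/s.
Applying C = C₀e^(−kt): 31.37 × 0.9358 = 29.36 mg/L.
Second outfall: C = (8.851·29.36 + 0.3100·427.0)/9.161 = 42.81 mg/L.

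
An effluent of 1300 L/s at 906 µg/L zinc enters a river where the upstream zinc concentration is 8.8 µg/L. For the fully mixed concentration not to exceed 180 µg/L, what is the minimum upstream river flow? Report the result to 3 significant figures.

Set C_mix = 180: (Q·8.800 + 1300·906.0) / (Q + 1300) = 180
→ Q = 1300·(906.0 − 180)/(180 − 8.800) = 5513 L/s.

5510 L/s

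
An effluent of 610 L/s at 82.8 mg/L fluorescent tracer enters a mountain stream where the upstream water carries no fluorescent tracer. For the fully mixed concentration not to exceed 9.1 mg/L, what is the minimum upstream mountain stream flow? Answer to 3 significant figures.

Set C_mix = 9.1: (Q·0 + 610.0·82.80) / (Q + 610.0) = 9.1
→ Q = 610.0·(82.80 − 9.1)/(9.1 − 0) = 4940 L/s.

4940 L/s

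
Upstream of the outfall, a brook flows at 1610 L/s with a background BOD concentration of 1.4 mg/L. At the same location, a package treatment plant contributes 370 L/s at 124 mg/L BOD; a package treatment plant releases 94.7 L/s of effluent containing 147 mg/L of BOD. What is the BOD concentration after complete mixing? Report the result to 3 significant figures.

Conservation of mass: C = (1610·1.400 + 370.0·124.0 + 94.70·147.0) / 2075 = 62050/2075 = 29.91 mg/L.

29.9 mg/L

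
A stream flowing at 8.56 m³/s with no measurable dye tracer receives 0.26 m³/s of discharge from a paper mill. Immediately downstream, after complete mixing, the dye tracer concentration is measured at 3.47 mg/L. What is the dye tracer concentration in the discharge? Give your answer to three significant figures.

Mass balance: 8.560·0 + 0.2600·Cₑ = 8.820·3.470
→ Cₑ = (8.820·3.470 − 8.560·0) / 0.2600 = 117.7 mg/L.

118 mg/L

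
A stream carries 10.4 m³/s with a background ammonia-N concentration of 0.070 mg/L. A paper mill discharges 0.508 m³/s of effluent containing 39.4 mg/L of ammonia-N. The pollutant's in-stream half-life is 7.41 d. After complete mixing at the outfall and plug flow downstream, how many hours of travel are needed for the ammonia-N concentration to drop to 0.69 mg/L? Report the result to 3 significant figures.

260 h

Mixed concentration C = ΣQC/ΣQ = (10.40·0.07000 + 0.5080·39.40) / 10.91 = 20.74/10.91 = 1.902 mg/L.
Half-life 7.41 d → k = ln 2 / 7.41 = 0.09354 d⁻¹.
1.902·exp(−k·t) = 0.69 → t = ln(1.902/0.69)/k = 936400 s = 260.1 h.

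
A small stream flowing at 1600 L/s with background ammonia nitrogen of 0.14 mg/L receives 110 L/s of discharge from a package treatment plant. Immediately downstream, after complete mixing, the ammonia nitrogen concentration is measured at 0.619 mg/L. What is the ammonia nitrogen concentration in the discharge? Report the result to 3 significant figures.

7.59 mg/L

Mass balance: 1600·0.1400 + 110.0·Cₑ = 1710·0.6190
→ Cₑ = (1710·0.6190 − 1600·0.1400) / 110.0 = 7.586 mg/L.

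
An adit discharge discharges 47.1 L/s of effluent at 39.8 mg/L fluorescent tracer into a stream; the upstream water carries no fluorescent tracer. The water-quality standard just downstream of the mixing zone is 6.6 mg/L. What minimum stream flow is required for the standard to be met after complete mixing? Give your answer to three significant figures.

Set C_mix = 6.6: (Q·0 + 47.10·39.80) / (Q + 47.10) = 6.6
→ Q = 47.10·(39.80 − 6.6)/(6.6 − 0) = 236.9 L/s.

237 L/s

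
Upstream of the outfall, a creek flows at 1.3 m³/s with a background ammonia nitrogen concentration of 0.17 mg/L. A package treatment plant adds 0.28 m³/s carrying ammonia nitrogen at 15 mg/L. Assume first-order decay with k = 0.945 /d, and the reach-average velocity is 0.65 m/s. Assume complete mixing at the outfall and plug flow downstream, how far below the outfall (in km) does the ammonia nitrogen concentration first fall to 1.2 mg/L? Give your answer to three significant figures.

Mixed concentration C = ΣQC/ΣQ = (1.300·0.1700 + 0.2800·15.00) / 1.580 = 4.421/1.580 = 2.798 mg/L.
Set 2.798·exp(−k·t) = 1.2 → t = ln(2.798/1.2)/k = 77410 s = 21.50 h.
Distance = v·t = 0.65·77410 = 50310 m = 50.31 km.

50.3 km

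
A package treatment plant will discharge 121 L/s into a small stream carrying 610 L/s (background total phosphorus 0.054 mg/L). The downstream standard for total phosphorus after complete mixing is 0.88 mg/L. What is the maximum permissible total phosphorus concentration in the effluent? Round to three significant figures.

At the limit, (Qr·Cr + Qe·Cₑ)/(Qr + Qe) = 0.88:
Cₑ = (731.0·0.88 − 610.0·0.05400) / 121.0 = 5.044 mg/L.

5.04 mg/L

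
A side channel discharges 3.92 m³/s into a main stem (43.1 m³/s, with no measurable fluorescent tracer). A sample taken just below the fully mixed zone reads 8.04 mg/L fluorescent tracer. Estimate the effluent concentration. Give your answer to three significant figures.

96.4 mg/L

Mass balance: 43.10·0 + 3.920·Cₑ = 47.02·8.040
→ Cₑ = (47.02·8.040 − 43.10·0) / 3.920 = 96.44 mg/L.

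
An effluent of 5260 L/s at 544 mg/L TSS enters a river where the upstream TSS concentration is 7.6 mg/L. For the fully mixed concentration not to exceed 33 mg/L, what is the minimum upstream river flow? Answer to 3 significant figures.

Set C_mix = 33: (Q·7.600 + 5260·544.0) / (Q + 5260) = 33
→ Q = 5260·(544.0 − 33)/(33 − 7.600) = 105800 L/s.

106000 L/s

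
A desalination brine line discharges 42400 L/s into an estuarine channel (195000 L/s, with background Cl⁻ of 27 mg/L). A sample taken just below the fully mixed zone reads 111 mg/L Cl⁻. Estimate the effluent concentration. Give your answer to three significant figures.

497 mg/L

Mass balance: 195000·27.00 + 42400·Cₑ = 237400·111.0
→ Cₑ = (237400·111.0 − 195000·27.00) / 42400 = 497.3 mg/L.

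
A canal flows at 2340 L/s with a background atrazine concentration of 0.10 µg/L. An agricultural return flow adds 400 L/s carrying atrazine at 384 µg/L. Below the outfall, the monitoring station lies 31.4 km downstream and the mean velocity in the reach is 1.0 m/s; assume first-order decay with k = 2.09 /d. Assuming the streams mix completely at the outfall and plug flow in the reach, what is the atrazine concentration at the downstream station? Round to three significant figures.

Mass balance: C = (2340·0.1000 + 400.0·384.0) / 2740 = 153800/2740 = 56.14 µg/L.
Travel time t = 31.4·1000 / 1.0 = 31400 s = 8.722 h.
Applying C = C₀e^(−kt): 56.14 × 0.4679 = 26.27 µg/L.

26.3 µg/L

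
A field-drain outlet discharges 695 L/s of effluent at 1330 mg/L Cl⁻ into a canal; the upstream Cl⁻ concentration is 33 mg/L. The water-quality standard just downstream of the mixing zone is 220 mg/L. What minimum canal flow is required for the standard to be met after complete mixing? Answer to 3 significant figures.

4130 L/s

Set C_mix = 220: (Q·33.00 + 695.0·1330) / (Q + 695.0) = 220
→ Q = 695.0·(1330 − 220)/(220 − 33.00) = 4125 L/s.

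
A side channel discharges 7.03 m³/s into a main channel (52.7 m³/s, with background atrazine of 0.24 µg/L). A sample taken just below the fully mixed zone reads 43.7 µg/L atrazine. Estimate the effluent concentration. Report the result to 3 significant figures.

Mass balance: 52.70·0.2400 + 7.030·Cₑ = 59.73·43.70
→ Cₑ = (59.73·43.70 − 52.70·0.2400) / 7.030 = 369.5 µg/L.

369 µg/L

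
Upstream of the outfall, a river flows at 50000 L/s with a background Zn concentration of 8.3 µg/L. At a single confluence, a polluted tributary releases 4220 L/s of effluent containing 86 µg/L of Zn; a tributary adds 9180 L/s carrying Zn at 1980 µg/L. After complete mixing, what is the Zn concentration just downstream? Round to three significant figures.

Conservation of mass: C = (50000·8.300 + 4220·86.00 + 9180·1980) / 63400 = 18950000/63400 = 299.0 µg/L.

299 µg/L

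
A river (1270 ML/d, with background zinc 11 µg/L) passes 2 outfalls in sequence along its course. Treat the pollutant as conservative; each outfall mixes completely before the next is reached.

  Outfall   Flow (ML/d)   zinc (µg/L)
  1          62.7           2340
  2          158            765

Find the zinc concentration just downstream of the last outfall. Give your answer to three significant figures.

After outfall 1: Q = 1270 + 62.70 = 1333 ML/d; C = (1270·11.00 + 62.70·2340)/1333 = 120.6 µg/L.
After outfall 2: Q = 1333 + 158.0 = 1491 ML/d; C = (1333·120.6 + 158.0·765.0)/1491 = 188.9 µg/L.

189 µg/L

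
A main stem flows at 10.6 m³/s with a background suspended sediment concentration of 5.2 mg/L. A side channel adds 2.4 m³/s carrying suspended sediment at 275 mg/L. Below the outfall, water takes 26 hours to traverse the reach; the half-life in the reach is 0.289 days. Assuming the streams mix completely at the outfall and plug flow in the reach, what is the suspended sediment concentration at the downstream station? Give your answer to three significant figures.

4.09 mg/L

Mass balance: C = (10.60·5.200 + 2.400·275.0) / 13.00 = 715.1/13.00 = 55.01 mg/L.
Half-life 0.289 d → k = ln 2 / 0.289 = 2.398 d⁻¹.
Decay over the reach: 55.01·exp(−kt) = 55.01·0.07440 = 4.093 mg/L.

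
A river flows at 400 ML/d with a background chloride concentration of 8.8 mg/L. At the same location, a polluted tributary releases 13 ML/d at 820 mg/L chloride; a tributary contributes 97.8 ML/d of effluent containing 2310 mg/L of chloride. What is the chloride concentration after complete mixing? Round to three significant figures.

470 mg/L

Mass balance: C = (400.0·8.800 + 13.00·820.0 + 97.80·2310) / 510.8 = 240100/510.8 = 470.0 mg/L.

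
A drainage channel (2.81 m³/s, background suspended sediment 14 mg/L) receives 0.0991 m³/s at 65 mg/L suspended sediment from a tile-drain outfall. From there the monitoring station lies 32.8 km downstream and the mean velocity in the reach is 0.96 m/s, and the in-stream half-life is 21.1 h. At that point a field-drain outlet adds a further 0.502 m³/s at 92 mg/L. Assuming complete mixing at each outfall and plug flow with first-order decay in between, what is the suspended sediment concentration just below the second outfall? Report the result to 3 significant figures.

Conservation of mass: C = (2.810·14.00 + 0.09910·65.00) / 2.909 = 45.78/2.909 = 15.74 mg/L; combined flow 2.909 m³/s.
Travel time t = 32.8·1000 / 0.96 = 34170 s = 9.491 h.
Half-life 21.1 h → k = ln 2 / 21.1 = 0.03285 h⁻¹ = 0.7884 d⁻¹.
Applying C = C₀e^(−kt): 15.74 × 0.7321 = 11.52 mg/L.
At the second outfall, C = (2.909·11.52 + 0.5020·92.00) / (2.909 + 0.5020) = 23.37 mg/L.

23.4 mg/L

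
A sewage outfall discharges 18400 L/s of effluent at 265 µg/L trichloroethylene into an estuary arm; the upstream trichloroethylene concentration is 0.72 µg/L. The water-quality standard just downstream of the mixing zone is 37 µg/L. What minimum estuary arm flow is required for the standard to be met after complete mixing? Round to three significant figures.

Set C_mix = 37: (Q·0.7200 + 18400·265.0) / (Q + 18400) = 37
→ Q = 18400·(265.0 − 37)/(37 − 0.7200) = 115600 L/s.

116000 L/s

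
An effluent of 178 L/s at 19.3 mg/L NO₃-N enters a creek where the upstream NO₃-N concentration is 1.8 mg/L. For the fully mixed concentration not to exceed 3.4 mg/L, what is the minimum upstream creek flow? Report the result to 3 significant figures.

Set C_mix = 3.4: (Q·1.800 + 178.0·19.30) / (Q + 178.0) = 3.4
→ Q = 178.0·(19.30 − 3.4)/(3.4 − 1.800) = 1769 L/s.

1770 L/s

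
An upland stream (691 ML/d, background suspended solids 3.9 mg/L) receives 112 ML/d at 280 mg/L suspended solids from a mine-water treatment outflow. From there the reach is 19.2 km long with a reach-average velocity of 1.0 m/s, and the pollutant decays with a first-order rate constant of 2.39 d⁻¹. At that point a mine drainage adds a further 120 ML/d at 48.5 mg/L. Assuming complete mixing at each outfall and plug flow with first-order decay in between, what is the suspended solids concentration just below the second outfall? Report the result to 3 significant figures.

After mixing, C = (691.0·3.900 + 112.0·280.0) / 803.0 = 34050/803.0 = 42.41 mg/L; combined flow 803.0 ML/d.
Travel time t = 19.2·1000 / 1.0 = 19200 s = 5.333 h.
After decay, C = 42.41 × e^(−kt) = 42.41 × 0.5880 = 24.93 mg/L.
At the second outfall, C = (803.0·24.93 + 120.0·48.50) / (803.0 + 120.0) = 28.00 mg/L.

28.0 mg/L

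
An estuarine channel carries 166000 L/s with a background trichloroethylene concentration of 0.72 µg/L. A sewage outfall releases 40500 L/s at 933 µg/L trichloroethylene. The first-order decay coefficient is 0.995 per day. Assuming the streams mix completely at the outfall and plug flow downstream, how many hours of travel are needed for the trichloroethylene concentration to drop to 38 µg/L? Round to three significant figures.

Mass balance: C = (166000·0.7200 + 40500·933.0) / 206500 = 37910000/206500 = 183.6 µg/L.
183.6·exp(−k·t) = 38 → t = ln(183.6/38)/k = 136800 s = 37.99 h.

38.0 h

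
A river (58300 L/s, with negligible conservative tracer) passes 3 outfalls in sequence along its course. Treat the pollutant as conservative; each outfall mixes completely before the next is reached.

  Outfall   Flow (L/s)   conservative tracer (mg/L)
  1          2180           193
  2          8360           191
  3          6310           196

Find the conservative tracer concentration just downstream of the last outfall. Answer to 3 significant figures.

Outfall 1: combined Q = 60480 L/s; C = (58300·0 + 2180·193.0)/60480 = 6.957 mg/L.
Outfall 2: combined Q = 68840 L/s; C = (60480·6.957 + 8360·191.0)/68840 = 29.31 mg/L.
Outfall 3: combined Q = 75150 L/s; C = (68840·29.31 + 6310·196.0)/75150 = 43.30 mg/L.

43.3 mg/L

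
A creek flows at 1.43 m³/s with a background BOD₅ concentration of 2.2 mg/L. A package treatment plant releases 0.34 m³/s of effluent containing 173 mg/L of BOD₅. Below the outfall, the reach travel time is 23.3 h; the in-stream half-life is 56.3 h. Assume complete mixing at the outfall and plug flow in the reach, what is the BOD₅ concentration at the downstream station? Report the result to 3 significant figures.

26.3 mg/L

Flow-weighted average: C = (1.430·2.200 + 0.3400·173.0) / 1.770 = 61.97/1.770 = 35.01 mg/L.
Half-life 56.3 h → k = ln 2 / 56.3 = 0.01231 h⁻¹ = 0.2955 d⁻¹.
Decay over the reach: 35.01·exp(−kt) = 35.01·0.7506 = 26.28 mg/L.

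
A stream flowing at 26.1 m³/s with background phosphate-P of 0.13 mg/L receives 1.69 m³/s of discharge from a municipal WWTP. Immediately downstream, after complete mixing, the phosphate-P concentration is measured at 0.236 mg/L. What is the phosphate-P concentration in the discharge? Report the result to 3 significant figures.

1.87 mg/L

Mass balance: 26.10·0.1300 + 1.690·Cₑ = 27.79·0.2360
→ Cₑ = (27.79·0.2360 − 26.10·0.1300) / 1.690 = 1.873 mg/L.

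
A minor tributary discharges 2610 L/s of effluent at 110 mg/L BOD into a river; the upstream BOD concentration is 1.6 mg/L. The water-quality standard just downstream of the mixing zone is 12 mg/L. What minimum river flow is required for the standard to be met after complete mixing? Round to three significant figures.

24600 L/s

Set C_mix = 12: (Q·1.600 + 2610·110.0) / (Q + 2610) = 12
→ Q = 2610·(110.0 − 12)/(12 − 1.600) = 24590 L/s.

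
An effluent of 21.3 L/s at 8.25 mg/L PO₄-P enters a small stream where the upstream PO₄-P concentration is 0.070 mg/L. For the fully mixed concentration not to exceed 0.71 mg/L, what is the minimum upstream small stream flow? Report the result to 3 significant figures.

Set C_mix = 0.71: (Q·0.07000 + 21.30·8.250) / (Q + 21.30) = 0.71
→ Q = 21.30·(8.250 − 0.71)/(0.71 − 0.07000) = 250.9 L/s.

251 L/s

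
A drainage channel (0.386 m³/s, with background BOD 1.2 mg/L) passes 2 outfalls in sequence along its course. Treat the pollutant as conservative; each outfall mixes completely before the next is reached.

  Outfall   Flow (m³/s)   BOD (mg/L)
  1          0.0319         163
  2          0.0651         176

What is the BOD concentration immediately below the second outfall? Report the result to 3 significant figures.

35.4 mg/L

Below outfall 1: Q → 0.4179 m³/s, C = (0.3860·1.200 + 0.03190·163.0)/0.4179 = 13.55 mg/L.
Below outfall 2: Q → 0.4830 m³/s, C = (0.4179·13.55 + 0.06510·176.0)/0.4830 = 35.45 mg/L.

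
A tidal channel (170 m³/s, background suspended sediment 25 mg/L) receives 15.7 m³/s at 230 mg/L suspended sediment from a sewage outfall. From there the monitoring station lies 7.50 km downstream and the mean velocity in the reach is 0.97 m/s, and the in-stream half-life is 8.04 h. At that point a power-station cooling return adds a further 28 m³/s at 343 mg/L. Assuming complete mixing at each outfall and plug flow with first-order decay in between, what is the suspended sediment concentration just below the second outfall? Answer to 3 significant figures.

75.5 mg/L

Flow-weighted average: C = (170.0·25.00 + 15.70·230.0) / 185.7 = 7861/185.7 = 42.33 mg/L; combined flow 185.7 m³/s.
Travel time t = 7.50·1000 / 0.97 = 7732 s = 2.148 h.
Half-life 8.04 h → k = ln 2 / 8.04 = 0.08621 h⁻¹ = 2.069 d⁻¹.
Decay over the reach: 42.33·exp(−kt) = 42.33·0.8310 = 35.18 mg/L.
At the second outfall, C = (185.7·35.18 + 28.00·343.0) / (185.7 + 28.00) = 75.51 mg/L.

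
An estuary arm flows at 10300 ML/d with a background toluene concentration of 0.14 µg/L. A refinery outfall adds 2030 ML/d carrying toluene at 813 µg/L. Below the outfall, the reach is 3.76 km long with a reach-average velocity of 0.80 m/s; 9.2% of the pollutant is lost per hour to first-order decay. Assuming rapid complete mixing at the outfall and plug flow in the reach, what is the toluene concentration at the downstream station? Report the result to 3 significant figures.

118 µg/L

Mass balance: C = (10300·0.1400 + 2030·813.0) / 12330 = 1652000/12330 = 134.0 µg/L.
Travel time t = 3.76·1000 / 0.80 = 4700 s = 1.306 h.
9.2%/h lost → k = −ln(1 − 0.092) = 0.09651 h⁻¹.
Decay over the reach: 134.0·exp(−kt) = 134.0·0.8816 = 118.1 µg/L.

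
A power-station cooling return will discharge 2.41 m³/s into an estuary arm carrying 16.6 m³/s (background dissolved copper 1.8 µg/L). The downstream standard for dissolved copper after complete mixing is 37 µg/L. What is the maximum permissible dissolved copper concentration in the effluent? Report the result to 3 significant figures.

279 µg/L

At the limit, (Qr·Cr + Qe·Cₑ)/(Qr + Qe) = 37:
Cₑ = (19.01·37 − 16.60·1.800) / 2.410 = 279.5 µg/L.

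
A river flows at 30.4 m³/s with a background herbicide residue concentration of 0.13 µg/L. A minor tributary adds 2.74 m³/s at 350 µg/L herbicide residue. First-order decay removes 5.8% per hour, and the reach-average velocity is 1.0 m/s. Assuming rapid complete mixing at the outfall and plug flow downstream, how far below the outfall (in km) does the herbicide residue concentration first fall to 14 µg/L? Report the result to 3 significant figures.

Flow-weighted average: C = (30.40·0.1300 + 2.740·350.0) / 33.14 = 963.0/33.14 = 29.06 µg/L.
5.8%/h lost → k = −ln(1 − 0.058) = 0.05975 h⁻¹.
Set 29.06·exp(−k·t) = 14 → t = ln(29.06/14)/k = 44000 s = 12.22 h.
Distance = v·t = 1.0·44000 = 44000 m = 44.00 km.

44.0 km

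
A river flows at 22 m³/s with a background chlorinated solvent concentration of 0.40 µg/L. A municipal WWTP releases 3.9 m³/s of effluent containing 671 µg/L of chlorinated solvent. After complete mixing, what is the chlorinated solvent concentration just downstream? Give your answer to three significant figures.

After mixing, C = (22.00·0.4000 + 3.900·671.0) / 25.90 = 2626/25.90 = 101.4 µg/L.

101 µg/L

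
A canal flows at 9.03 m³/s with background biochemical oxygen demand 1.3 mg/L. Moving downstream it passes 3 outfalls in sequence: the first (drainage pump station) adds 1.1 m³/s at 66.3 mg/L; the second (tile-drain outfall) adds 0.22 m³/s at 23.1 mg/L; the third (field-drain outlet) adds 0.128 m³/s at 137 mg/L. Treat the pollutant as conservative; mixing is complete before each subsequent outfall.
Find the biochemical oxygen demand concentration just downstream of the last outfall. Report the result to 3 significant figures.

Outfall 1: combined Q = 10.13 m³/s; C = (9.030·1.300 + 1.100·66.30)/10.13 = 8.358 mg/L.
Outfall 2: combined Q = 10.35 m³/s; C = (10.13·8.358 + 0.2200·23.10)/10.35 = 8.672 mg/L.
Outfall 3: combined Q = 10.48 m³/s; C = (10.35·8.672 + 0.1280·137.0)/10.48 = 10.24 mg/L.

10.2 mg/L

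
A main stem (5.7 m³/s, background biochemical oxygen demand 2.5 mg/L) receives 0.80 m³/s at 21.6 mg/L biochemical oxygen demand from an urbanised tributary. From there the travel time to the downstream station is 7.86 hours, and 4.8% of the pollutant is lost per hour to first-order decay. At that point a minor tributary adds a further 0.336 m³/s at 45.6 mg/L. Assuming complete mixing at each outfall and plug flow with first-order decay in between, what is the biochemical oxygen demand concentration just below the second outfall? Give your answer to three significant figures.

Mass balance: C = (5.700·2.500 + 0.8000·21.60) / 6.500 = 31.53/6.500 = 4.851 mg/L; combined flow 6.500 m³/s.
4.8%/h lost → k = −ln(1 − 0.048) = 0.04919 h⁻¹.
First-order decay: C = 4.851·exp(−k·t) = 4.851·0.6793 = 3.295 mg/L.
At the second outfall, C = (6.500·3.295 + 0.3360·45.60) / (6.500 + 0.3360) = 5.375 mg/L.

5.37 mg/L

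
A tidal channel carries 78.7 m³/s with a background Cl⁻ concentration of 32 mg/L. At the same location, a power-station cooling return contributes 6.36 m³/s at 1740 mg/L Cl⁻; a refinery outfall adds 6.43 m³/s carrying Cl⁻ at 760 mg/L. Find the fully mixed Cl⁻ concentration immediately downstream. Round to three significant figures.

202 mg/L

Mixed concentration C = ΣQC/ΣQ = (78.70·32.00 + 6.360·1740 + 6.430·760.0) / 91.49 = 18470/91.49 = 201.9 mg/L.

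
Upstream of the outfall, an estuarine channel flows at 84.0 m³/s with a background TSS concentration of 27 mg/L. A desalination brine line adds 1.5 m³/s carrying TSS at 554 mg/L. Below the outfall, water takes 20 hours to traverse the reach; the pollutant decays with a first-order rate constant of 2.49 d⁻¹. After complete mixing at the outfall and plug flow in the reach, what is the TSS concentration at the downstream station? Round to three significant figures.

Flow-weighted average: C = (84.00·27.00 + 1.500·554.0) / 85.50 = 3099/85.50 = 36.25 mg/L.
Decay over the reach: 36.25·exp(−kt) = 36.25·0.1256 = 4.551 mg/L.

4.55 mg/L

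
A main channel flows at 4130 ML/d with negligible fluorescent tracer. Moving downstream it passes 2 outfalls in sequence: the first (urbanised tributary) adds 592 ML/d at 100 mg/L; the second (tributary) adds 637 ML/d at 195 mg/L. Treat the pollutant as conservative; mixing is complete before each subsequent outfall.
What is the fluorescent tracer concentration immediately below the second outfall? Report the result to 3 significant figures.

34.2 mg/L

Below outfall 1: Q → 4722 ML/d, C = (4130·0 + 592.0·100.0)/4722 = 12.54 mg/L.
Below outfall 2: Q → 5359 ML/d, C = (4722·12.54 + 637.0·195.0)/5359 = 34.23 mg/L.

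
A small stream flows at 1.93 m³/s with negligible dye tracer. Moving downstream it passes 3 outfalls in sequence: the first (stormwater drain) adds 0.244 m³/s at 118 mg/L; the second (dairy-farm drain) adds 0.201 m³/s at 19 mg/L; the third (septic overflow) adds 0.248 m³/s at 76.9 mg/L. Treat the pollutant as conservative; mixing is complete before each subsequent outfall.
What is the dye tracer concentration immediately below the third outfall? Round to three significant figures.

19.7 mg/L

Below outfall 1: Q → 2.174 m³/s, C = (1.930·0 + 0.2440·118.0)/2.174 = 13.24 mg/L.
Below outfall 2: Q → 2.375 m³/s, C = (2.174·13.24 + 0.2010·19.00)/2.375 = 13.73 mg/L.
Below outfall 3: Q → 2.623 m³/s, C = (2.375·13.73 + 0.2480·76.90)/2.623 = 19.70 mg/L.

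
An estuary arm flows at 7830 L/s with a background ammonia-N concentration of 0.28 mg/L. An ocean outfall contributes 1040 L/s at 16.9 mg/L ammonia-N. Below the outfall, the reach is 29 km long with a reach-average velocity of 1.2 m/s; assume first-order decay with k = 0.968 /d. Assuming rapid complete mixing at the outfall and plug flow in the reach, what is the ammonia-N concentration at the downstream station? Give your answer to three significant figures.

1.70 mg/L

Flow-weighted average: C = (7830·0.2800 + 1040·16.90) / 8870 = 19770/8870 = 2.229 mg/L.
Travel time t = 29·1000 / 1.2 = 24170 s = 6.713 h.
First-order decay: C = 2.229·exp(−k·t) = 2.229·0.7628 = 1.700 mg/L.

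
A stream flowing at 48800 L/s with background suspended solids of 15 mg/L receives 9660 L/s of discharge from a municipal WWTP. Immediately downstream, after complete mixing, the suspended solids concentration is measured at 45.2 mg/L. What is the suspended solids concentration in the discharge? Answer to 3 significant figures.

198 mg/L

Mass balance: 48800·15.00 + 9660·Cₑ = 58460·45.20
→ Cₑ = (58460·45.20 − 48800·15.00) / 9660 = 197.8 mg/L.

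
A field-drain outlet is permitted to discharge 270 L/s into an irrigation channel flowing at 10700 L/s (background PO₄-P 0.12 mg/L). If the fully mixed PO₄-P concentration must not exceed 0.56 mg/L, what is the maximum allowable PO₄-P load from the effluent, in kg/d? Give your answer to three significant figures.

420 kg/d

Mass balance at the limit: 10700·0.1200 + 270.0·Cₑ = 10970·0.56 → Cₑ = 18.00 mg/L.
270.0 L/s = 0.2700 m³/s. Load = 0.2700 m³/s × 18.00 g/m³ × 86 400 s/d = 419.8 kg/d.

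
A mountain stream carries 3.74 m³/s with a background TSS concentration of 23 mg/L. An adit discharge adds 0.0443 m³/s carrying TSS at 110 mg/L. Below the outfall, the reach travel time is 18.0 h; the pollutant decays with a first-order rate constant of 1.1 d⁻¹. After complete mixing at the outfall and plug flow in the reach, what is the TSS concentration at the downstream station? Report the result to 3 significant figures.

Flow-weighted average: C = (3.740·23.00 + 0.04430·110.0) / 3.784 = 90.89/3.784 = 24.02 mg/L.
After decay, C = 24.02 × e^(−kt) = 24.02 × 0.4382 = 10.53 mg/L.

10.5 mg/L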